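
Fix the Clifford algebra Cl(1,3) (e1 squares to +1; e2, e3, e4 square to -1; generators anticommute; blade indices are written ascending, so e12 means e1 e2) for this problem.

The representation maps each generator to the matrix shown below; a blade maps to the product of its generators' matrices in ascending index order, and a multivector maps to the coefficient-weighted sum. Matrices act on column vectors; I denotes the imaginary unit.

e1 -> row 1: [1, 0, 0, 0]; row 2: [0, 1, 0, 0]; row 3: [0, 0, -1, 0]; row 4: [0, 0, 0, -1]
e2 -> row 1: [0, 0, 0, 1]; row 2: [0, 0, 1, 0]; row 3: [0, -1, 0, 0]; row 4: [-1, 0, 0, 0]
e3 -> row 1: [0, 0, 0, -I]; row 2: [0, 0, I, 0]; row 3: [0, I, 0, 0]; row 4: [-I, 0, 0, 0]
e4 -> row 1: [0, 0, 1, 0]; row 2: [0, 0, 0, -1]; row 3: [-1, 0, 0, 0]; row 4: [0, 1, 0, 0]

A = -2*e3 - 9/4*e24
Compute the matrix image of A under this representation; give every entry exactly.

Bivector images (products of the table entries): rho(e24) = rho(e2)rho(e4) = row 1: [0, 1, 0, 0]; row 2: [-1, 0, 0, 0]; row 3: [0, 0, 0, 1]; row 4: [0, 0, -1, 0].
M = (-2)*rho(e3) + (-9/4)*rho(e24), summed entrywise:
Answer: row 1: [0, -9/4, 0, 2*I]; row 2: [9/4, 0, -2*I, 0]; row 3: [0, -2*I, 0, -9/4]; row 4: [2*I, 0, 9/4, 0]


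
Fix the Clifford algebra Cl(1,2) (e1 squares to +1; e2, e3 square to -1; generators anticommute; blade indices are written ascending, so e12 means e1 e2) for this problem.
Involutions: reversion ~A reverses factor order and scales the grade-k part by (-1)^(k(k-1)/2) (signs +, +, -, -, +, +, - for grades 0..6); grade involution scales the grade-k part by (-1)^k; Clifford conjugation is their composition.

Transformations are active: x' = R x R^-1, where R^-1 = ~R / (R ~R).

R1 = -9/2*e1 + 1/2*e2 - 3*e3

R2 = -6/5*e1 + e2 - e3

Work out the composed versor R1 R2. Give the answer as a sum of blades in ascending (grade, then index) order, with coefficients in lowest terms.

Distribute over the terms of R1 (each basis-blade product reordered to ascending indices, repeated generators contracted through their squares):
(-9/2*e1) R2 = 27/5 - 9/2*e12 + 9/2*e13
(1/2*e2) R2 = -1/2 + 3/5*e12 - 1/2*e23
(-3*e3) R2 = -3 - 18/5*e13 + 3*e23
Summing the partial products and collecting blades:
Answer: 19/10 - 39/10*e12 + 9/10*e13 + 5/2*e23


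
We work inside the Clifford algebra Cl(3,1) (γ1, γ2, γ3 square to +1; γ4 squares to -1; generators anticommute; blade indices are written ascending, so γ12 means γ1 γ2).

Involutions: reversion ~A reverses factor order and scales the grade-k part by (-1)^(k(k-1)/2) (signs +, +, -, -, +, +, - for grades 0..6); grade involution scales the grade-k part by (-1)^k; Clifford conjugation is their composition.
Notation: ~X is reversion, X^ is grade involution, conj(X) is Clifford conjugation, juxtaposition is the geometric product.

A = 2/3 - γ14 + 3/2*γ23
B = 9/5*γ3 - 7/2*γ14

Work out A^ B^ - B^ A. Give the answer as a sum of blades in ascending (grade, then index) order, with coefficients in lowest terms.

first term: 7/2 - 27/10*γ2 - 6/5*γ3 - 7/3*γ14 - 9/5*γ134 - 21/4*γ1234
second term: 7/2 + 27/10*γ2 - 6/5*γ3 - 7/3*γ14 - 9/5*γ134 - 21/4*γ1234
Answer: -27/5*γ2


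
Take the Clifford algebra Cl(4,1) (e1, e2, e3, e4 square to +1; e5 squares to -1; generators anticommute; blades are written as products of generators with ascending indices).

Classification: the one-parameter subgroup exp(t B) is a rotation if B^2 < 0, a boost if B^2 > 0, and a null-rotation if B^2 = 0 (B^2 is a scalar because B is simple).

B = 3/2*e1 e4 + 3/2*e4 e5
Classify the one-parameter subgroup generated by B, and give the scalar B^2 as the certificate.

B^2 term by term: the squares give (3/2)^2*(e1 e4)^2 + (3/2)^2*(e4 e5)^2 = 9/4*(-1) + 9/4*(+1) = 0 (each basis 2-blade squares to minus the product of its generators' squares); cross terms between blades sharing an index anticommute and cancel. So B^2 = 0.
Answer: null-rotation, certificate B^2 = 0. Note: conjugating B changes its blade decomposition but never the scalar B^2 = 0, whose sign settles the classification.


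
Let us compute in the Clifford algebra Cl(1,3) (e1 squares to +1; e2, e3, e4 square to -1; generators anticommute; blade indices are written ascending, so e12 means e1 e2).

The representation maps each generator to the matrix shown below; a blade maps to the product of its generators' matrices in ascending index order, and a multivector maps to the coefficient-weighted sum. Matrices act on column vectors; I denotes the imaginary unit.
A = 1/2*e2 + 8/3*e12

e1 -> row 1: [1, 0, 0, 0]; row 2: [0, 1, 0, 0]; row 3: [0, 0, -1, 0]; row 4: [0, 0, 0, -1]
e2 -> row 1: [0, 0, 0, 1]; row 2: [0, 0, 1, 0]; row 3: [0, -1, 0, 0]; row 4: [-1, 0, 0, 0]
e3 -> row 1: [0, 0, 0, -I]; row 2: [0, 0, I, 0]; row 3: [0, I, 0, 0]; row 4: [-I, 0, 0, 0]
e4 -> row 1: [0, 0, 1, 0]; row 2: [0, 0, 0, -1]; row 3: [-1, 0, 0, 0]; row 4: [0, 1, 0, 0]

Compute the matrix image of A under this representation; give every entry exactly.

Bivector images (products of the table entries): rho(e12) = rho(e1)rho(e2) = row 1: [0, 0, 0, 1]; row 2: [0, 0, 1, 0]; row 3: [0, 1, 0, 0]; row 4: [1, 0, 0, 0].
M = (1/2)*rho(e2) + (8/3)*rho(e12), summed entrywise:
Answer: row 1: [0, 0, 0, 19/6]; row 2: [0, 0, 19/6, 0]; row 3: [0, 13/6, 0, 0]; row 4: [13/6, 0, 0, 0]


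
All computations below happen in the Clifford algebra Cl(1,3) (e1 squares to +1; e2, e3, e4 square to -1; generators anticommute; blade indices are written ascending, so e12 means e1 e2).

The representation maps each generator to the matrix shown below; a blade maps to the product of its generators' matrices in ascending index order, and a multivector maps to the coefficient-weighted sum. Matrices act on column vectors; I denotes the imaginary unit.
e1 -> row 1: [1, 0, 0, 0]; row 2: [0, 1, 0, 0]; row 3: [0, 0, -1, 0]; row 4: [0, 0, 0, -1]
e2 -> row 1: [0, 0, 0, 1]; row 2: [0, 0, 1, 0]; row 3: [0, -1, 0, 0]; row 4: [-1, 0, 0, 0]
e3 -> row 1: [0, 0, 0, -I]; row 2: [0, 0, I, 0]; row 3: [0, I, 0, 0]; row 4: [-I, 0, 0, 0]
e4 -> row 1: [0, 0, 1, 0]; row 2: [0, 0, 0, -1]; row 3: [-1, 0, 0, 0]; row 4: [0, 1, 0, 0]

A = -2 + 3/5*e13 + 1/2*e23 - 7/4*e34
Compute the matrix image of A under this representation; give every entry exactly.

Bivector images (products of the table entries): rho(e13) = rho(e1)rho(e3) = row 1: [0, 0, 0, -I]; row 2: [0, 0, I, 0]; row 3: [0, -I, 0, 0]; row 4: [I, 0, 0, 0]; rho(e23) = rho(e2)rho(e3) = row 1: [-I, 0, 0, 0]; row 2: [0, I, 0, 0]; row 3: [0, 0, -I, 0]; row 4: [0, 0, 0, I]; rho(e34) = rho(e3)rho(e4) = row 1: [0, -I, 0, 0]; row 2: [-I, 0, 0, 0]; row 3: [0, 0, 0, -I]; row 4: [0, 0, -I, 0].
M = (-2)*1 + (3/5)*rho(e13) + (1/2)*rho(e23) + (-7/4)*rho(e34), summed entrywise (1 is the identity matrix):
Answer: row 1: [-2 - I/2, 7*I/4, 0, -3*I/5]; row 2: [7*I/4, -2 + I/2, 3*I/5, 0]; row 3: [0, -3*I/5, -2 - I/2, 7*I/4]; row 4: [3*I/5, 0, 7*I/4, -2 + I/2]


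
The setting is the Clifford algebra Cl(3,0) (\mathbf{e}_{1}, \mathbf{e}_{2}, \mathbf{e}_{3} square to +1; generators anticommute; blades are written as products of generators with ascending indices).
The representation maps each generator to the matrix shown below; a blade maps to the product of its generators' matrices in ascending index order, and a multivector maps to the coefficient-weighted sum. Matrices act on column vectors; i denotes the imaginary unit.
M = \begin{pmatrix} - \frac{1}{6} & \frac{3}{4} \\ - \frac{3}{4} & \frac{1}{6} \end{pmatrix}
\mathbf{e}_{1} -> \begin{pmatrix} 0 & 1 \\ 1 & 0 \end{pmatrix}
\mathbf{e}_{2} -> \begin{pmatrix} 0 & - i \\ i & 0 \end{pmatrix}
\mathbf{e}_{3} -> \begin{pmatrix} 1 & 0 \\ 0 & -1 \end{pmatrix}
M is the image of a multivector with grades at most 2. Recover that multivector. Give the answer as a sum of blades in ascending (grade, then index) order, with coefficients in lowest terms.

Method: 1, rho(e_{1}), rho(e_{2}), rho(e_{3}) form a trace-orthogonal basis of the 2x2 complex matrices (tr(X Y) = 2 if X = Y, else 0), so M = m0*1 + m1*rho(e_{1}) + m2*rho(e_{2}) + m3*rho(e_{3}) with m0 = tr(M)/2 = 0, m1 = tr(M rho(e_{1}))/2 = 0, m2 = tr(M rho(e_{2}))/2 = \frac{3 i}{4}, m3 = tr(M rho(e_{3}))/2 = - \frac{1}{6}.
Multiplying table entries, the bivector images are rho(e_{1} e_{2}) = i*rho(e_{3}), rho(e_{1} e_{3}) = -i*rho(e_{2}), rho(e_{2} e_{3}) = i*rho(e_{1}); with real blade coefficients the real parts of m0..m3 are the coefficients of 1, e_{1}, e_{2}, e_{3} and the imaginary parts give the bivectors (e_{2} e_{3}: Im m1, e_{1} e_{3}: -Im m2, e_{1} e_{2}: Im m3).
Answer: -\frac{1}{6} e_{3} - \frac{3}{4} e_{1} e_{3}


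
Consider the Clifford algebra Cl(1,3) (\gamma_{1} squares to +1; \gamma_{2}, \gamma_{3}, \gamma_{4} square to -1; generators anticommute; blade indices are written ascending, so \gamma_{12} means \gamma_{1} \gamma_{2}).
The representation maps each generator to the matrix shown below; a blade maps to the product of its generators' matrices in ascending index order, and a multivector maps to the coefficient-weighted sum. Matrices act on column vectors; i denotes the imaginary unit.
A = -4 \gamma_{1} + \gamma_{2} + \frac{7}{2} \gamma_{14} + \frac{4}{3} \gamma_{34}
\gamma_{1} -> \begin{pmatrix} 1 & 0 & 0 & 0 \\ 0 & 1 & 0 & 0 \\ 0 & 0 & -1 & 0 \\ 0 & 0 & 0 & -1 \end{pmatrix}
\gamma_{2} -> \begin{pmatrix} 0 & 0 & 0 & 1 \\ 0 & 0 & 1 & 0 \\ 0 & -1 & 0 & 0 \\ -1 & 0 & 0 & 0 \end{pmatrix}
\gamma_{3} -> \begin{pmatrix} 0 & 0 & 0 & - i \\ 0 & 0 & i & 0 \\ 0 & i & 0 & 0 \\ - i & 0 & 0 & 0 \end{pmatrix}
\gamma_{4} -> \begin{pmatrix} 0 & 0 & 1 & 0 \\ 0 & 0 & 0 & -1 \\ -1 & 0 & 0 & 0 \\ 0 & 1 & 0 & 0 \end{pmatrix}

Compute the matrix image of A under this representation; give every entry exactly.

Bivector images (products of the table entries): rho(\gamma_{14}) = rho(\gamma_{1})rho(\gamma_{4}) = \begin{pmatrix} 0 & 0 & 1 & 0 \\ 0 & 0 & 0 & -1 \\ 1 & 0 & 0 & 0 \\ 0 & -1 & 0 & 0 \end{pmatrix}; rho(\gamma_{34}) = rho(\gamma_{3})rho(\gamma_{4}) = \begin{pmatrix} 0 & - i & 0 & 0 \\ - i & 0 & 0 & 0 \\ 0 & 0 & 0 & - i \\ 0 & 0 & - i & 0 \end{pmatrix}.
M = (-4)*rho(\gamma_{1}) + (1)*rho(\gamma_{2}) + (\frac{7}{2})*rho(\gamma_{14}) + (\frac{4}{3})*rho(\gamma_{34}), summed entrywise:
Answer: \begin{pmatrix} -4 & - \frac{4 i}{3} & \frac{7}{2} & 1 \\ - \frac{4 i}{3} & -4 & 1 & - \frac{7}{2} \\ \frac{7}{2} & -1 & 4 & - \frac{4 i}{3} \\ -1 & - \frac{7}{2} & - \frac{4 i}{3} & 4 \end{pmatrix}


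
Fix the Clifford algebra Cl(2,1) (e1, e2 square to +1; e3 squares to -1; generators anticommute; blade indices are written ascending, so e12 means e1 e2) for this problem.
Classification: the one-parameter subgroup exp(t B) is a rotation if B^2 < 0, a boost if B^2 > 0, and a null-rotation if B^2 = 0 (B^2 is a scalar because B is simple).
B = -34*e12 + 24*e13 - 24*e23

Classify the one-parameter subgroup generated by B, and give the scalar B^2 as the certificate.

B^2 term by term: the squares give (-34)^2*(e12)^2 + (24)^2*(e13)^2 + (-24)^2*(e23)^2 = 1156*(-1) + 576*(+1) + 576*(+1) = -4 (each basis 2-blade squares to minus the product of its generators' squares); cross terms between blades sharing an index anticommute and cancel. So B^2 = -4.
Answer: rotation, certificate B^2 = -4. The invariant at work: B^2 = -4 is unchanged by conjugation, hence its sign classifies the subgroup whatever basis B is written in.


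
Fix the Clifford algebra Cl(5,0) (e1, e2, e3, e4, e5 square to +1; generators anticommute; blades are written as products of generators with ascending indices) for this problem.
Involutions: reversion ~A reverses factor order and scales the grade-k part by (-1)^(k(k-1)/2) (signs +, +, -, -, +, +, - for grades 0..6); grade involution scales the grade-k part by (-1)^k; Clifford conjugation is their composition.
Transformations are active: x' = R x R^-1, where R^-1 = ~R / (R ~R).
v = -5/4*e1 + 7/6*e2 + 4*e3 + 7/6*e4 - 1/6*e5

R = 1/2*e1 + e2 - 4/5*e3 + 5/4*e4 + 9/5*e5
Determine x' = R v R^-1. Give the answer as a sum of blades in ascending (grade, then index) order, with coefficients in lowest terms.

~R = 1/2*e1 + e2 - 4/5*e3 + 5/4*e4 + 9/5*e5, and R ~R = 2677/400, so R^-1 = ~R / (2677/400).
R v = -3/2 + 11/6*e1 e2 + e1 e3 + 103/48*e1 e4 + 13/6*e1 e5 + 74/15*e2 e3 - 7/24*e2 e4 - 34/15*e2 e5 - 89/15*e3 e4 - 106/15*e3 e5 - 277/120*e4 e5
Answer: 10985/10708*e1 - 25939/16062*e2 - 9748/2677*e3 - 27739/16062*e4 - 10283/16062*e5


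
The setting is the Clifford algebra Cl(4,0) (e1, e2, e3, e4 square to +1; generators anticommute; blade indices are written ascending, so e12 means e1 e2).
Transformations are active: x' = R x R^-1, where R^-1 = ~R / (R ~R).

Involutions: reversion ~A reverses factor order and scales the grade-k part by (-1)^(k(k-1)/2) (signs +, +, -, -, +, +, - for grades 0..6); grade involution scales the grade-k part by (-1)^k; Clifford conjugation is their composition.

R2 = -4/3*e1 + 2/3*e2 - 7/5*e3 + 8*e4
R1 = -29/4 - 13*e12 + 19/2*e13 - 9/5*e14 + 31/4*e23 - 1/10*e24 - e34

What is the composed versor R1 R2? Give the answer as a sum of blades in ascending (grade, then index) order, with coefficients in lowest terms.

Distribute over the terms of R2 (each basis-blade product reordered to ascending indices, repeated generators contracted through their squares):
R1 (-4/3*e1) = 29/3*e1 - 52/3*e2 + 38/3*e3 - 12/5*e4 - 31/3*e123 + 2/15*e124 + 4/3*e134
R1 (2/3*e2) = -26/3*e1 - 29/6*e2 - 31/6*e3 + 1/15*e4 - 19/3*e123 + 6/5*e124 - 2/3*e234
R1 (-7/5*e3) = -133/10*e1 - 217/20*e2 + 203/20*e3 - 7/5*e4 + 91/5*e123 - 63/25*e134 - 7/50*e234
R1 (8*e4) = -72/5*e1 - 4/5*e2 - 8*e3 - 58*e4 - 104*e124 + 76*e134 + 62*e234
Summing the partial products and collecting blades:
Answer: -267/10*e1 - 2029/60*e2 + 193/20*e3 - 926/15*e4 + 23/15*e123 - 308/3*e124 + 5611/75*e134 + 9179/150*e234


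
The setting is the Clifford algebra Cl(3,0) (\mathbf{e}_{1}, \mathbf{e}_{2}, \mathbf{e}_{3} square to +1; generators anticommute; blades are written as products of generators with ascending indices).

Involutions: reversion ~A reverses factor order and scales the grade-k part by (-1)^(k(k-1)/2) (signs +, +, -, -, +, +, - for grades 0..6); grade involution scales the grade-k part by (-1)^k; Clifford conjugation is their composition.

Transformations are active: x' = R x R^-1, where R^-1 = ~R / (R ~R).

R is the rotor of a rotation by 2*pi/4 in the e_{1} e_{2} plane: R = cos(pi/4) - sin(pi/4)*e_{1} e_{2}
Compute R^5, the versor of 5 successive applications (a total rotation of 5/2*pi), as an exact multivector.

The rotor phase is half the rotation angle and phases add under composition, so 5 steps in the e_{1} e_{2} plane accumulate phase 5*(pi/4) = \frac{5 \pi}{4}: R^5 = cos(\frac{5 \pi}{4}) - sin(\frac{5 \pi}{4})*e_{1} e_{2}.
cos(\frac{5 \pi}{4}) = - \frac{\sqrt{2}}{2} and sin(\frac{5 \pi}{4}) = - \frac{\sqrt{2}}{2}, so R^5 = - \frac{\sqrt{2}}{2} + \frac{\sqrt{2}}{2} e_{1} e_{2}. The net rotation is 1/2*pi (after discarding 1 full turn, each of which contributes a factor -1 to the rotor); the rotor keeps the half-angle phase exactly.
Answer: - \frac{\sqrt{2}}{2} + \frac{\sqrt{2}}{2} e_{1} e_{2}


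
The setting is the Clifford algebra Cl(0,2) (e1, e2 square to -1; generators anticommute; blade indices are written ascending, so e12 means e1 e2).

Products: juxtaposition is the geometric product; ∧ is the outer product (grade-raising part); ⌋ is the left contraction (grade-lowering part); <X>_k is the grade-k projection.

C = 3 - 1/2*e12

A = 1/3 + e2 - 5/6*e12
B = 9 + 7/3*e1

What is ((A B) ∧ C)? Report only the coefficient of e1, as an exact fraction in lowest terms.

step 1: 3 + 7/9*e1 + 127/18*e2 - 59/6*e12
step 2: 9 + 7/3*e1 + 127/6*e2 - 31*e12
Answer: 7/3


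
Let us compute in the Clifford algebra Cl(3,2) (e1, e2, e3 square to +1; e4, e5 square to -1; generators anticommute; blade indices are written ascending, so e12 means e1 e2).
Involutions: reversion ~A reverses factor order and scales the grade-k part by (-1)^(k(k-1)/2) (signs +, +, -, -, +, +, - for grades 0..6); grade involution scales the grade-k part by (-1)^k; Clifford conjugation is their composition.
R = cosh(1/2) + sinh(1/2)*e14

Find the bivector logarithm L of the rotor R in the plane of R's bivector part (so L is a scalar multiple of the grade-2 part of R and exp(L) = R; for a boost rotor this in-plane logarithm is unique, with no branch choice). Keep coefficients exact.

The scalar part of R is cosh(1/2), giving the rapidity magnitude (cosh is even); the bivector part supplies orientation, its quotient by sinh of the rapidity is the plane, and L = rapidity * plane — unique in that plane, since flipping both signs leaves L unchanged.
Concretely: cosh(rapidity) = cosh(1/2) gives rapidity = ±1/2, and since rapidity/sinh(rapidity) is even the sign is immaterial: L = (rapidity/sinh(rapidity)) * <R>_2 = (1/(2*sinh(1/2))) * <R>_2.
Answer: 1/2*e14


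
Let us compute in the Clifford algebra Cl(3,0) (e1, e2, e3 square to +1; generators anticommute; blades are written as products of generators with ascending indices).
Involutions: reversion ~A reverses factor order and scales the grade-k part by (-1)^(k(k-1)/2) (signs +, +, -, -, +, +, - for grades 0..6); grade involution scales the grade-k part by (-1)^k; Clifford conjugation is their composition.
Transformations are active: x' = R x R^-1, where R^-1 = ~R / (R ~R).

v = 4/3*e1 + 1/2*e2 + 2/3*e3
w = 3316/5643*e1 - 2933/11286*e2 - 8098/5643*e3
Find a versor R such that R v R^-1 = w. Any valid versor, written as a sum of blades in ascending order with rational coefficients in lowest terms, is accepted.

Key observation: q(v) = q(w) = 89/36 (sandwiches preserve the norm), so R = v + w = 10840/5643*e1 + 1355/5643*e2 - 4336/5643*e3 works whenever it is invertible — the component of v along it is kept and (v - w)/2 reverses, sending v to w.
Answer: 10840/5643*e1 + 1355/5643*e2 - 4336/5643*e3


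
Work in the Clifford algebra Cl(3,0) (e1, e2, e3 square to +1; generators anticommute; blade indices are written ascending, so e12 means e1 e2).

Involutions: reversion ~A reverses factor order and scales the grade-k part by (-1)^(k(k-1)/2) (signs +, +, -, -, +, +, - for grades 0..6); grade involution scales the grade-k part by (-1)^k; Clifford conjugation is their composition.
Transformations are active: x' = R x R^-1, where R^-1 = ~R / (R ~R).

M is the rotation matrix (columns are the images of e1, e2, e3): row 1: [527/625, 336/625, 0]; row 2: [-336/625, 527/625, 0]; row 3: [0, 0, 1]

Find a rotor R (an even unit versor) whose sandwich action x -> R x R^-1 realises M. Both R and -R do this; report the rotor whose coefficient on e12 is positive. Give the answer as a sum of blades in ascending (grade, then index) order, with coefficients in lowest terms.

Method: write R = a + b12*e12 + b13*e13 + b23*e23 with a^2 + b12^2 + b13^2 + b23^2 = 1 (so R^-1 = ~R). Expanding the columns R e_j ~R gives tr M = 4a^2 - 1 and, from the antisymmetric part, M21 - M12 = -4a*b12, M13 - M31 = 4a*b13, M32 - M23 = -4a*b23.
Here tr M = 1679/625, so a^2 = (1 + tr M)/4 = 576/625 and a = ±24/25. Taking a = 24/25: M21 - M12 = -672/625, M13 - M31 = 0, M32 - M23 = 0, giving b12 = 7/25, b13 = 0, b23 = 0, i.e. R = 24/25 + 7/25*e12.
Its e12 coefficient is already positive.
Answer: 24/25 + 7/25*e12. Recall the cover is two-to-one: with M of trace 1679/625, both preimages act alike, and the stated e12 sign chooses the sheet.


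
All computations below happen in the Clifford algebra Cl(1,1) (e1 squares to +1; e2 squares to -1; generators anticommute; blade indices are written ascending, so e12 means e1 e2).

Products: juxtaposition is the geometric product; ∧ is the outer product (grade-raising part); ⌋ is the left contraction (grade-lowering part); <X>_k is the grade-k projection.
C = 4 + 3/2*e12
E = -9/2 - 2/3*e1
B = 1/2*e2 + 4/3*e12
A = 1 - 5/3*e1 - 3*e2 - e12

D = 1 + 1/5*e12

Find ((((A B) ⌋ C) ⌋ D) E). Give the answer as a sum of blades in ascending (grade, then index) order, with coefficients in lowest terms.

step 1: 1/6 - 7/2*e1 - 31/18*e2 + 1/2*e12
step 2: 17/12 - 31/12*e1 - 21/4*e2 + 1/4*e12
step 3: 22/15 - 21/20*e1 - 31/60*e2 + 17/60*e12
step 4: -59/10 + 1349/360*e1 + 181/72*e2 - 583/360*e12
Answer: -59/10 + 1349/360*e1 + 181/72*e2 - 583/360*e12


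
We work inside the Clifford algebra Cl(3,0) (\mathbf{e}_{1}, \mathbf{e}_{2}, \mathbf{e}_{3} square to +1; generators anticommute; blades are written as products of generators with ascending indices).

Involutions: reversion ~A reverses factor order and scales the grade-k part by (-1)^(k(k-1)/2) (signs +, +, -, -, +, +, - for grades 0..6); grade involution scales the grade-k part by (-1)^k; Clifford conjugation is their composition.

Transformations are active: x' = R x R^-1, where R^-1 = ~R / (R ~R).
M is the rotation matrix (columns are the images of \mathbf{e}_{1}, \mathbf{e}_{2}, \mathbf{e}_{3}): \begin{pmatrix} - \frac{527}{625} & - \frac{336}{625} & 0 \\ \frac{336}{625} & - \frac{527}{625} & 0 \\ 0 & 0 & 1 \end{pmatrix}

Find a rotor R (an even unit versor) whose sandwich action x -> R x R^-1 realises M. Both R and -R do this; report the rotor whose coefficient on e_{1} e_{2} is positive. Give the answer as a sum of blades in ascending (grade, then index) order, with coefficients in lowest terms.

Method: write R = a + b12*e_{1} e_{2} + b13*e_{1} e_{3} + b23*e_{2} e_{3} with a^2 + b12^2 + b13^2 + b23^2 = 1 (so R^-1 = ~R). Expanding the columns R e_j ~R gives tr M = 4a^2 - 1 and, from the antisymmetric part, M21 - M12 = -4a*b12, M13 - M31 = 4a*b13, M32 - M23 = -4a*b23.
Here tr M = -\frac{429}{625}, so a^2 = (1 + tr M)/4 = \frac{49}{625} and a = ±\frac{7}{25}. Taking a = \frac{7}{25}: M21 - M12 = \frac{672}{625}, M13 - M31 = 0, M32 - M23 = 0, giving b12 = -\frac{24}{25}, b13 = 0, b23 = 0, i.e. R = \frac{7}{25} - \frac{24}{25} e_{1} e_{2}.
Its e_{1} e_{2} coefficient is negative, so report the other preimage -R.
Answer: -\frac{7}{25} + \frac{24}{25} e_{1} e_{2}. Note: both R and -R realise this M (trace -\frac{429}{625}); the covering map identifies them, and the e_{1} e_{2}-coefficient sign is the tie-breaker.


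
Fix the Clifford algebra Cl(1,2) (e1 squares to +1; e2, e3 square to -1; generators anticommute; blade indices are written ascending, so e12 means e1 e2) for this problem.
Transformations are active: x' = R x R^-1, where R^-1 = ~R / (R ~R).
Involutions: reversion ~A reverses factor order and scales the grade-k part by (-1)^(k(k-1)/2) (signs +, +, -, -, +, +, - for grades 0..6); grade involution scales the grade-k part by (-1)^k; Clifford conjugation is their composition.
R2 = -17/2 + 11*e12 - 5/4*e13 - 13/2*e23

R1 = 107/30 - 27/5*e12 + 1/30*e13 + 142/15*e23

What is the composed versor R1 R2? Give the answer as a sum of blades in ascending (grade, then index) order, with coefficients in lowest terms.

Distribute over the terms of R1 (each basis-blade product reordered to ascending indices, repeated generators contracted through their squares):
(107/30) R2 = -1819/60 + 1177/30*e12 - 107/24*e13 - 1391/60*e23
(-27/5*e12) R2 = -297/5 + 459/10*e12 - 351/10*e13 - 27/4*e23
(1/30*e13) R2 = -1/24 - 13/60*e12 - 17/60*e13 + 11/30*e23
(142/15*e23) R2 = 923/15 + 71/6*e12 + 1562/15*e13 - 1207/15*e23
Summing the partial products and collecting blades:
Answer: -1129/40 + 387/4*e12 + 1543/24*e13 - 3301/30*e23


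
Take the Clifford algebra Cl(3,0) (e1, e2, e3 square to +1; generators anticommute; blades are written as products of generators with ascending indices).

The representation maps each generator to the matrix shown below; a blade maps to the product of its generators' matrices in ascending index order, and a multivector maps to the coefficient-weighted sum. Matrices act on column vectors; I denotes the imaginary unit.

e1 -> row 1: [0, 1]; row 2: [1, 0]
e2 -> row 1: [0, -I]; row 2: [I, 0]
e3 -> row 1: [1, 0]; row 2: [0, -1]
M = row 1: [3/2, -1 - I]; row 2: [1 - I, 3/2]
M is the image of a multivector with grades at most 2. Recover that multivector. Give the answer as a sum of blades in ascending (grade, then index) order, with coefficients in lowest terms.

Method: 1, rho(e1), rho(e2), rho(e3) form a trace-orthogonal basis of the 2x2 complex matrices (tr(X Y) = 2 if X = Y, else 0), so M = m0*1 + m1*rho(e1) + m2*rho(e2) + m3*rho(e3) with m0 = tr(M)/2 = 3/2, m1 = tr(M rho(e1))/2 = -I, m2 = tr(M rho(e2))/2 = -I, m3 = tr(M rho(e3))/2 = 0.
Multiplying table entries, the bivector images are rho(e1 e2) = I*rho(e3), rho(e1 e3) = -I*rho(e2), rho(e2 e3) = I*rho(e1); with real blade coefficients the real parts of m0..m3 are the coefficients of 1, e1, e2, e3 and the imaginary parts give the bivectors (e2 e3: Im m1, e1 e3: -Im m2, e1 e2: Im m3).
Answer: 3/2 + e1 e3 - e2 e3


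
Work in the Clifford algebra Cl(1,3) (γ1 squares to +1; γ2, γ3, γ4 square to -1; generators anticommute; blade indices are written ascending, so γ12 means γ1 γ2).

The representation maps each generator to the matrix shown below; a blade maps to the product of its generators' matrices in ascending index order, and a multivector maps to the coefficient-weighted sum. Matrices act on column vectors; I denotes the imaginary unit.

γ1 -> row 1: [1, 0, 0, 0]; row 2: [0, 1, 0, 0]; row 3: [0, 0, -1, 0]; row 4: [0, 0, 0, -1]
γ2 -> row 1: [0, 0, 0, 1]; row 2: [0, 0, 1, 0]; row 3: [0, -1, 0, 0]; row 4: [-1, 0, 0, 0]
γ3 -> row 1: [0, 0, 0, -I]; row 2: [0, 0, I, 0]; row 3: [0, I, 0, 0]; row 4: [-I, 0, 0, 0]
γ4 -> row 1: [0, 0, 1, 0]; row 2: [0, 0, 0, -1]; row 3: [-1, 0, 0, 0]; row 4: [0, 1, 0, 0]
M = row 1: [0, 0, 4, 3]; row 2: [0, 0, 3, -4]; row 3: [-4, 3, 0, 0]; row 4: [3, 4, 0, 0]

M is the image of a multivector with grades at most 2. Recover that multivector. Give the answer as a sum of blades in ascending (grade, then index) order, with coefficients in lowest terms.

Method: the blade images are trace-orthogonal — tr(rho(e_A) rho(e_B)^-1) = 4 if A = B and 0 otherwise — and rho(e_A)^-1 = (e_A)^2 * rho(e_A) with (e_A)^2 = +1 or -1, so the coefficient of e_A in the preimage is (e_A)^2 * tr(M rho(e_A))/4.
Nonzero projections over blades of grade <= 2: γ4: (γ4)^2 = -1, tr(M rho(γ4)) = -16, coefficient 4; γ12: (γ12)^2 = +1, tr(M rho(γ12)) = 12, coefficient 3. Every other blade of grade <= 2 projects to 0.
Answer: 4*γ4 + 3*γ12


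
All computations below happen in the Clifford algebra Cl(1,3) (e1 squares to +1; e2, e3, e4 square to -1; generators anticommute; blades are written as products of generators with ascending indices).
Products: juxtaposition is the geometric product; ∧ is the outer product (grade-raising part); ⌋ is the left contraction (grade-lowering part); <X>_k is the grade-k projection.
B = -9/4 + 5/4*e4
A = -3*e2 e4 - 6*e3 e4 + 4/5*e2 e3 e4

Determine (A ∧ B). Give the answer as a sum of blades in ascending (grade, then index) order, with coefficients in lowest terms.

step 1: 27/4*e2 e4 + 27/2*e3 e4 - 9/5*e2 e3 e4
Answer: 27/4*e2 e4 + 27/2*e3 e4 - 9/5*e2 e3 e4


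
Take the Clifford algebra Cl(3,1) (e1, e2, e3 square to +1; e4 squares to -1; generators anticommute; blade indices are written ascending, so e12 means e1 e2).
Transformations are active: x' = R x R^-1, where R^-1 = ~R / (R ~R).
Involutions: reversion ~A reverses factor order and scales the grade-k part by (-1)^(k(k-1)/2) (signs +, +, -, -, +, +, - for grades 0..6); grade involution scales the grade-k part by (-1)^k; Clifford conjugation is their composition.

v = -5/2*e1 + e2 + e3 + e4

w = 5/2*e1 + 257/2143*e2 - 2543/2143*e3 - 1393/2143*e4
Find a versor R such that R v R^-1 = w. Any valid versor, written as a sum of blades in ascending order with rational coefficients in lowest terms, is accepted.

Since q(v) = q(w) = 29/4, the sum R = v + w = 2400/2143*e2 - 400/2143*e3 + 750/2143*e4 does the job whenever invertible.
Answer: 2400/2143*e2 - 400/2143*e3 + 750/2143*e4


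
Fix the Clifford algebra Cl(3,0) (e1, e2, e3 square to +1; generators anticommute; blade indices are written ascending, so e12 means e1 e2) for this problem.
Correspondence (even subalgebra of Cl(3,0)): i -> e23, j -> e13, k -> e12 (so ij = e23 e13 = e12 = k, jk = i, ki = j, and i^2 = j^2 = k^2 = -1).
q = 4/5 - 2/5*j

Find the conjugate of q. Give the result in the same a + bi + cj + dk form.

In blades: q = 4/5 - 2/5*e13.
Quaternion conjugation is reversion on the even subalgebra: the scalar is fixed and every grade-2 blade flips sign, giving 4/5 + 2/5*e13; translating back:
Answer: 4/5 + 2/5*j


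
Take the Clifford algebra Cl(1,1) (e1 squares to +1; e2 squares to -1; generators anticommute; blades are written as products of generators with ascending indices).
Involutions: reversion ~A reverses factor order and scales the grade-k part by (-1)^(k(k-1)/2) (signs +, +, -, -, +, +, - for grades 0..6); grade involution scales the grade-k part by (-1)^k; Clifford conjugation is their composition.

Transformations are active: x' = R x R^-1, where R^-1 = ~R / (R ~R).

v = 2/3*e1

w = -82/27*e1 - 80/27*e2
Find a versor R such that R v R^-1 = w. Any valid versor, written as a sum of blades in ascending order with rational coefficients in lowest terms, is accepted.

Equal squares first: v^2 = w^2 = 4/9. Then v + w = -64/27*e1 - 80/27*e2 is a versor taking v to w, provided it is invertible.
Answer: -64/27*e1 - 80/27*e2


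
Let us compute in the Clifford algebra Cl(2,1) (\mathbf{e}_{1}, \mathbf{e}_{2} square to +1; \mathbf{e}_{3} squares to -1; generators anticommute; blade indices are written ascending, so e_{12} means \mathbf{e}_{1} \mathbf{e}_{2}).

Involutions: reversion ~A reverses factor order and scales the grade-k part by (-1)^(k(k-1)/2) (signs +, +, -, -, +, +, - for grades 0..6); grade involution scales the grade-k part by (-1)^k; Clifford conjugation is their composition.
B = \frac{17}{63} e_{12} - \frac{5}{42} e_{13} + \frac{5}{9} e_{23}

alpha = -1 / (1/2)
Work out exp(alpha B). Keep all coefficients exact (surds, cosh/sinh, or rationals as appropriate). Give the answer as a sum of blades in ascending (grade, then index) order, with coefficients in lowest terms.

B^2 term by term: the squares give (\frac{17}{63})^2*(e_{12})^2 + (-\frac{5}{42})^2*(e_{13})^2 + (\frac{5}{9})^2*(e_{23})^2 = \frac{289}{3969}*(-1) + \frac{25}{1764}*(+1) + \frac{25}{81}*(+1) = \frac{1}{4} (each basis 2-blade squares to minus the product of its generators' squares); cross terms between blades sharing an index anticommute and cancel. So B^2 = \frac{1}{4}.
B^2 = \frac{1}{4} — a positive square means the series sums to a boost: l = \frac{1}{2}, alpha*l = -1, so exp(alpha B) = cosh(-1) + (sinh(-1)/(\frac{1}{2}))*B = \cosh{\left(1 \right)} + (- 2 \sinh{\left(1 \right)})*B.
Answer: \cosh{\left(1 \right)} - \frac{34 \sinh{\left(1 \right)}}{63} e_{12} + \frac{5 \sinh{\left(1 \right)}}{21} e_{13} - \frac{10 \sinh{\left(1 \right)}}{9} e_{23}


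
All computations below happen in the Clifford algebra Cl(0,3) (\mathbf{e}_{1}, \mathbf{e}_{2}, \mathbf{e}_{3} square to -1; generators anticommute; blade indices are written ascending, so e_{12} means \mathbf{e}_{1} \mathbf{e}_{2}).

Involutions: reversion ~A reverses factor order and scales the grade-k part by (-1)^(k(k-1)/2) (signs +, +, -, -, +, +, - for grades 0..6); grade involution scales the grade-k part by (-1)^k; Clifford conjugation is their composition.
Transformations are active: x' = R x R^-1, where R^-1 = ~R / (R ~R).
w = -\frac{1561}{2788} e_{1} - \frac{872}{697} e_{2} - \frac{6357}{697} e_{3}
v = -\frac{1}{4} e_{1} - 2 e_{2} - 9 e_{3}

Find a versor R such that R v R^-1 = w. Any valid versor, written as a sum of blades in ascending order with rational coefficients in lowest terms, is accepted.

A norm check does it: q(v) = q(w) = -\frac{1361}{16}, hence R = v + w = -\frac{1129}{1394} e_{1} - \frac{2266}{697} e_{2} - \frac{12630}{697} e_{3} realises the map — parallel part kept, (v - w)/2 negated, v carried to w.
Answer: -\frac{1129}{1394} e_{1} - \frac{2266}{697} e_{2} - \frac{12630}{697} e_{3}


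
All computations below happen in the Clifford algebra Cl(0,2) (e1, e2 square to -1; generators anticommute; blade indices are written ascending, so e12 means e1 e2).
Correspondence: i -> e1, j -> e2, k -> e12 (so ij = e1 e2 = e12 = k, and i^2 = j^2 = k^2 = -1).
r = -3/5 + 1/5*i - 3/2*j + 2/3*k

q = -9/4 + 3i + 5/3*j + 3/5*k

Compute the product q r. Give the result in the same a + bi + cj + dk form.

In blades: q = -9/4 + 3*e1 + 5/3*e2 + 3/5*e12, r = -3/5 + 1/5*e1 - 3/2*e2 + 2/3*e12.
Distribute q over r term by term (generator squares from the signature, products reordered to ascending indices): (-9/4)*r = 27/20 - 9/20*e1 + 27/8*e2 - 3/2*e12; (3*e1)*r = -3/5 - 9/5*e1 - 2*e2 - 9/2*e12; (5/3*e2)*r = 5/2 + 10/9*e1 - e2 - 1/3*e12; (3/5*e12)*r = -2/5 + 9/10*e1 + 3/25*e2 - 9/25*e12.
Sum: 57/20 - 43/180*e1 + 99/200*e2 - 502/75*e12; translating back through the correspondence:
Answer: 57/20 - 43/180*i + 99/200*j - 502/75*k


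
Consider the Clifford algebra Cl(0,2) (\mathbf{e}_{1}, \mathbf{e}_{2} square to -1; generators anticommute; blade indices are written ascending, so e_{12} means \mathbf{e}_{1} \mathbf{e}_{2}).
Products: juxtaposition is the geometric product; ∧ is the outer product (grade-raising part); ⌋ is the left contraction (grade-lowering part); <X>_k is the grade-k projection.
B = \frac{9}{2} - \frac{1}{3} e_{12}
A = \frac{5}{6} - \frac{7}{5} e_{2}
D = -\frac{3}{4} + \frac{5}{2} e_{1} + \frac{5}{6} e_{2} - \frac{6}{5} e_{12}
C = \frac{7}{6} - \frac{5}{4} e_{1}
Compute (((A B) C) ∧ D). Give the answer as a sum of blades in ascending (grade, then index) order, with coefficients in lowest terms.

step 1: \frac{15}{4} + \frac{7}{15} e_{1} - \frac{63}{10} e_{2} - \frac{5}{18} e_{12}
step 2: \frac{119}{24} - \frac{2983}{720} e_{1} - \frac{2521}{360} e_{2} - \frac{1771}{216} e_{12}
step 3: -\frac{119}{32} + \frac{4961}{320} e_{1} + \frac{13513}{1440} e_{2} + \frac{7697}{540} e_{12}
Answer: -\frac{119}{32} + \frac{4961}{320} e_{1} + \frac{13513}{1440} e_{2} + \frac{7697}{540} e_{12}


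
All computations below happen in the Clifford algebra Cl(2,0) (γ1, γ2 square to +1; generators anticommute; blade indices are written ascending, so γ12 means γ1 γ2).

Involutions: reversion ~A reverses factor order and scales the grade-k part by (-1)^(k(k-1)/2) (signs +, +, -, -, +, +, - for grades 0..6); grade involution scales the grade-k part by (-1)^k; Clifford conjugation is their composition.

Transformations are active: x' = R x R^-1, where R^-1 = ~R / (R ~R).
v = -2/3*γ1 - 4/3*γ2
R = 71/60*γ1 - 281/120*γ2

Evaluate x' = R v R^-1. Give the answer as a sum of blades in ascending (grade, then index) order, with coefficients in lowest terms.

~R = 71/60*γ1 - 281/120*γ2, and R ~R = 3965/576, so R^-1 = ~R / (3965/576).
R v = 7/3 - 113/36*γ12
Answer: 87362/59475*γ1 - 15116/59475*γ2


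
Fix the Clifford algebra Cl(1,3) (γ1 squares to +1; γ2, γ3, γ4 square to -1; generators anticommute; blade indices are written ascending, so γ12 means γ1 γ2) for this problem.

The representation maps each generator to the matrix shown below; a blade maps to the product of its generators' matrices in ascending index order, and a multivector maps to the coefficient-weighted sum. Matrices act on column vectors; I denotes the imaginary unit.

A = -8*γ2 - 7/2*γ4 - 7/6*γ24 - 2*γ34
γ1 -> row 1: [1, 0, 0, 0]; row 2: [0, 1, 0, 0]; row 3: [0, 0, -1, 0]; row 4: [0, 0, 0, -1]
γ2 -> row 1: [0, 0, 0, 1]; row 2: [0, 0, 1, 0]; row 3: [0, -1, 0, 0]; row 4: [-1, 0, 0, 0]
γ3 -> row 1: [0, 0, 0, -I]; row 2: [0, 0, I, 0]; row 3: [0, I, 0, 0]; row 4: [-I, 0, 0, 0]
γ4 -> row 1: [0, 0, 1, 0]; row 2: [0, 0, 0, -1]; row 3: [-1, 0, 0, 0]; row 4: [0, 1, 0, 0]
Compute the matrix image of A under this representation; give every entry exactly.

Bivector images (products of the table entries): rho(γ24) = rho(γ2)rho(γ4) = row 1: [0, 1, 0, 0]; row 2: [-1, 0, 0, 0]; row 3: [0, 0, 0, 1]; row 4: [0, 0, -1, 0]; rho(γ34) = rho(γ3)rho(γ4) = row 1: [0, -I, 0, 0]; row 2: [-I, 0, 0, 0]; row 3: [0, 0, 0, -I]; row 4: [0, 0, -I, 0].
M = (-8)*rho(γ2) + (-7/2)*rho(γ4) + (-7/6)*rho(γ24) + (-2)*rho(γ34), summed entrywise:
Answer: row 1: [0, -7/6 + 2*I, -7/2, -8]; row 2: [7/6 + 2*I, 0, -8, 7/2]; row 3: [7/2, 8, 0, -7/6 + 2*I]; row 4: [8, -7/2, 7/6 + 2*I, 0]


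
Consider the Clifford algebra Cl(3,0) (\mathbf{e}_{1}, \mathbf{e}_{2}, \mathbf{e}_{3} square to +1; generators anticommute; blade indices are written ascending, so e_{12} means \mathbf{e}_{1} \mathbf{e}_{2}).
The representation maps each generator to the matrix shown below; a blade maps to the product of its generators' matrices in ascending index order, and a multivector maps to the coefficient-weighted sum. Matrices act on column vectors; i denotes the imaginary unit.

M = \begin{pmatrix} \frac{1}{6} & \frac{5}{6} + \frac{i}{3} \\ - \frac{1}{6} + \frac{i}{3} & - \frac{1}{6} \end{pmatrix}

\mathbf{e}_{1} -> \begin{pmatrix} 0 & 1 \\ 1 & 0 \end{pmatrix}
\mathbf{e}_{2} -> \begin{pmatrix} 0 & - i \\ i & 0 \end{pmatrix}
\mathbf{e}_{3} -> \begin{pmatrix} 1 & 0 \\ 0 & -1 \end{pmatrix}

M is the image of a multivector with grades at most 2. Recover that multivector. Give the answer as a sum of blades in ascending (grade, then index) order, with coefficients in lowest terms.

Method: 1, rho(e_{1}), rho(e_{2}), rho(e_{3}) form a trace-orthogonal basis of the 2x2 complex matrices (tr(X Y) = 2 if X = Y, else 0), so M = m0*1 + m1*rho(e_{1}) + m2*rho(e_{2}) + m3*rho(e_{3}) with m0 = tr(M)/2 = 0, m1 = tr(M rho(e_{1}))/2 = \frac{1}{3} + \frac{i}{3}, m2 = tr(M rho(e_{2}))/2 = \frac{i}{2}, m3 = tr(M rho(e_{3}))/2 = \frac{1}{6}.
Multiplying table entries, the bivector images are rho(e_{12}) = i*rho(e_{3}), rho(e_{13}) = -i*rho(e_{2}), rho(e_{23}) = i*rho(e_{1}); with real blade coefficients the real parts of m0..m3 are the coefficients of 1, e_{1}, e_{2}, e_{3} and the imaginary parts give the bivectors (e_{23}: Im m1, e_{13}: -Im m2, e_{12}: Im m3).
Answer: \frac{1}{3} e_{1} + \frac{1}{6} e_{3} - \frac{1}{2} e_{13} + \frac{1}{3} e_{23}


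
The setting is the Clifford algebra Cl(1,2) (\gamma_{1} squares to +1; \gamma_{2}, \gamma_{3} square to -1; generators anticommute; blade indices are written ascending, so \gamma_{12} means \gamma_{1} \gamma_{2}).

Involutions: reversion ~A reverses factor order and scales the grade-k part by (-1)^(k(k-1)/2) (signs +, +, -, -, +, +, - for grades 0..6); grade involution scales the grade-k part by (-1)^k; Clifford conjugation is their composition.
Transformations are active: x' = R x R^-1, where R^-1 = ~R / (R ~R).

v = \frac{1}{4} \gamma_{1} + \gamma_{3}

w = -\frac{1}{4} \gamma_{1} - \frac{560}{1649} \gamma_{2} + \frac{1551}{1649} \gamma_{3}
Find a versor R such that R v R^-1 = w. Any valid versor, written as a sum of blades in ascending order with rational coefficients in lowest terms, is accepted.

R = v + w = -\frac{560}{1649} \gamma_{2} + \frac{3200}{1649} \gamma_{3} works: the equal norms (-\frac{15}{16}) guarantee its sandwich swaps v into w.
Answer: -\frac{560}{1649} \gamma_{2} + \frac{3200}{1649} \gamma_{3}


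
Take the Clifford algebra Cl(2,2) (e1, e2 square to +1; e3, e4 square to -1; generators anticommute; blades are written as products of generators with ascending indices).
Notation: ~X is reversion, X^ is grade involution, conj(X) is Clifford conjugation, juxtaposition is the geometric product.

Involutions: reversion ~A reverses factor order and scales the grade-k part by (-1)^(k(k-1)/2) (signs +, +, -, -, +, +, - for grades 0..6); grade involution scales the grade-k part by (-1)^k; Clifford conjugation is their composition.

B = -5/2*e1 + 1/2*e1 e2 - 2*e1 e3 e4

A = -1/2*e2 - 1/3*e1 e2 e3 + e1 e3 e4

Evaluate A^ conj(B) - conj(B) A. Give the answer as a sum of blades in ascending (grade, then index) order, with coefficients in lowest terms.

first term: -2 + 1/4*e1 + 1/6*e3 - 5/4*e1 e2 + 5/6*e2 e3 + 2/3*e2 e4 - 5/2*e3 e4 + 1/2*e2 e3 e4 + e1 e2 e3 e4
second term: 2 + 1/4*e1 - 1/6*e3 - 5/4*e1 e2 - 5/6*e2 e3 + 2/3*e2 e4 + 5/2*e3 e4 + 1/2*e2 e3 e4 + e1 e2 e3 e4
Answer: -4 + 1/3*e3 + 5/3*e2 e3 - 5*e3 e4


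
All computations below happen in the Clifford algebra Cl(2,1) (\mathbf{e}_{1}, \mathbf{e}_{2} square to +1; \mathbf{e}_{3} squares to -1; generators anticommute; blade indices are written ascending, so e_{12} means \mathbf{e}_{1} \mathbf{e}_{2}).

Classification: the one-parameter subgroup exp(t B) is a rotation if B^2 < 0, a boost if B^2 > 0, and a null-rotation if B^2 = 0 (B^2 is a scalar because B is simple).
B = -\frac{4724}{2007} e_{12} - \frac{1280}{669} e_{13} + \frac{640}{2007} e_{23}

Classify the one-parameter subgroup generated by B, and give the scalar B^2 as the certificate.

B^2 term by term: the squares give (-\frac{4724}{2007})^2*(e_{12})^2 + (-\frac{1280}{669})^2*(e_{13})^2 + (\frac{640}{2007})^2*(e_{23})^2 = \frac{22316176}{4028049}*(-1) + \frac{1638400}{447561}*(+1) + \frac{409600}{4028049}*(+1) = -\frac{16}{9} (each basis 2-blade squares to minus the product of its generators' squares); cross terms between blades sharing an index anticommute and cancel. So B^2 = -\frac{16}{9}.
Answer: rotation, certificate B^2 = -\frac{16}{9}. The scalar -\frac{16}{9} is the complete invariant here: its sign names the subgroup type.
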